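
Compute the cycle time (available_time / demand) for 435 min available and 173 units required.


Cycle time = available time / demand
= 435 / 173
= 2.51 min/unit


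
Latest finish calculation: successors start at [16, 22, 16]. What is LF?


LF = min of all successor start times
Successors start at: [16, 22, 16]
LF = min(16, 22, 16)
= 16


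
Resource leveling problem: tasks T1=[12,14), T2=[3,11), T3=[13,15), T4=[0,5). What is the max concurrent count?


Check each time point for overlaps:
  t=3: 2 tasks active (T2, T4)
Max concurrent = 2


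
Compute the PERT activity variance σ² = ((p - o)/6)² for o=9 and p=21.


σ² = ((p - o) / 6)² = (p - o)² / 36
= (21 - 9)² / 36
= 12² / 36
= 144 / 36
= 4.0000


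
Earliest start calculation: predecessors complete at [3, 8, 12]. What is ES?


ES = max of all predecessor completion times
Predecessors: [3, 8, 12]
ES = max(3, 8, 12)
= 12


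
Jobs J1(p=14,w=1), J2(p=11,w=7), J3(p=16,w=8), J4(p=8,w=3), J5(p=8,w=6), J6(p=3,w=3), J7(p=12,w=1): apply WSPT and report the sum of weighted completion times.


WSPT order (by p/w): J6 → J5 → J2 → J3 → J4 → J7 → J1
  J6: C=3, w·C=3×3=9
  J5: C=11, w·C=6×11=66
  J2: C=22, w·C=7×22=154
  J3: C=38, w·C=8×38=304
  J4: C=46, w·C=3×46=138
  J7: C=58, w·C=1×58=58
  J1: C=72, w·C=1×72=72
Σ w·C = 801
= 801


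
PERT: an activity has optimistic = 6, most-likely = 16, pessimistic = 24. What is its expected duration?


te = (o + 4m + p) / 6
= (6 + 4×16 + 24) / 6
= (6 + 64 + 24) / 6
= 94 / 6
= 15.67


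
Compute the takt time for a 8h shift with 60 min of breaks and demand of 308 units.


Available = 8×60 - 60 = 420 min
Takt time = 420 / 308
= 1.36 min/unit


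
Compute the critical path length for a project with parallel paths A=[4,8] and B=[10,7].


Path A: 4 + 8 = 12
Path B: 10 + 7 = 17
Critical path = longest = max(12, 17)
= 17 (Path B)


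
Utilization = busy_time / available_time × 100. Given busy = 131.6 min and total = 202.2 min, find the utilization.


Utilization = busy / total × 100
= 131.6 / 202.2 × 100
= 65.1%


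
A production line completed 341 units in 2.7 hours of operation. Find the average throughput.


Throughput = units / time
= 341 / 2.7
= 126.3 units/hour


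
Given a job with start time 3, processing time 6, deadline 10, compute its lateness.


Completion = 3 + 6 = 9
Lateness = C - d = 9 - 10
= -1


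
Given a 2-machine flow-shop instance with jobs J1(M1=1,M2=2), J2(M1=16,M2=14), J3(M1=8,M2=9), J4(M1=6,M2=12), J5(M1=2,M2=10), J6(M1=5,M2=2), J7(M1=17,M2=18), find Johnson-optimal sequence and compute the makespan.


Johnson's rule:
Group 1 (M1≤M2, sort by M1): ['J1', 'J5', 'J4', 'J3', 'J7']
Group 2 (M1>M2, sort desc M2): ['J2', 'J6']
Sequence: J1 → J5 → J4 → J3 → J7 → J2 → J6
Makespan calculation:
  J1: M1 done=1, M2 done=3
  J5: M1 done=3, M2 done=13
  J4: M1 done=9, M2 done=25
  J3: M1 done=17, M2 done=34
  J7: M1 done=34, M2 done=52
  J2: M1 done=50, M2 done=66
  J6: M1 done=55, M2 done=68
= Sequence: J1 → J5 → J4 → J3 → J7 → J2 → J6, Makespan: 68


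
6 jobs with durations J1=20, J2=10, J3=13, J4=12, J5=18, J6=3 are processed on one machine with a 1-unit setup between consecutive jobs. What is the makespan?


Makespan = Σ processing + (n-1) × setup
= (20 + 10 + 13 + 12 + 18 + 3) + (6-1)×1
= 76 + 5
= 81 time units


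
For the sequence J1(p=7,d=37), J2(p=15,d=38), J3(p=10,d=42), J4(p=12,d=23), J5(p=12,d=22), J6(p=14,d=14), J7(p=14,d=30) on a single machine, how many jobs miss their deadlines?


Completion vs due date:
  J1: C=7, d=37 → on time
  J2: C=22, d=38 → on time
  J3: C=32, d=42 → on time
  J4: C=44, d=23 → TARDY
  J5: C=56, d=22 → TARDY
  J6: C=70, d=14 → TARDY
  J7: C=84, d=30 → TARDY
Tardy jobs: J4, J5, J6, J7
Count = 4


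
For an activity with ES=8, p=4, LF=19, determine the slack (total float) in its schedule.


EF = ES + duration = 8 + 4 = 12
LS = LF - duration = 19 - 4 = 15
Total Float = LF - EF = 19 - 12
(or LS - ES = 15 - 8)
= 7


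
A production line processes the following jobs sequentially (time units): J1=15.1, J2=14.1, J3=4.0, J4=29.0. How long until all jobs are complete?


Sequential makespan: sum all processing times
= 15.1 + 14.1 + 4.0 + 29.0
= 62.2 time units


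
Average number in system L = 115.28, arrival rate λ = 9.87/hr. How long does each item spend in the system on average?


Little's law: L = λW → W = L / λ
= 115.28 / 9.87
= 11.68 hours


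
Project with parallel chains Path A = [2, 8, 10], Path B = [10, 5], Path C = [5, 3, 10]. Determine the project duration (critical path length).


Path A: 2 + 8 + 10 = 20
Path B: 10 + 5 = 15
Path C: 5 + 3 + 10 = 18
Critical path = longest = max(20, 15, 18)
= 20 (Path A)


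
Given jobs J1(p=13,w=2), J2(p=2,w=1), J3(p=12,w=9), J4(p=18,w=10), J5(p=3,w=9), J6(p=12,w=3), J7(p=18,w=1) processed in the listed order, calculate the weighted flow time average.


Completion times:
  J1: C=13, w×C=2×13=26
  J2: C=15, w×C=1×15=15
  J3: C=27, w×C=9×27=243
  J4: C=45, w×C=10×45=450
  J5: C=48, w×C=9×48=432
  J6: C=60, w×C=3×60=180
  J7: C=78, w×C=1×78=78
Sum w×C = 1424
Sum w = 35
Weighted avg = 1424/35
= 40.69


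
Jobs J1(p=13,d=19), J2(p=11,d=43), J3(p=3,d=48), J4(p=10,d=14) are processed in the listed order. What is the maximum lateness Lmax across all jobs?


Lateness per job (L = C - d):
  J1: C=13, d=19, L=-6
  J2: C=24, d=43, L=-19
  J3: C=27, d=48, L=-21
  J4: C=37, d=14, L=23
Lmax = max(-6, -19, -21, 23)
= 23


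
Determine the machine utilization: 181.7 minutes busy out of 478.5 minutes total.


Utilization = busy / total × 100
= 181.7 / 478.5 × 100
= 38.0%


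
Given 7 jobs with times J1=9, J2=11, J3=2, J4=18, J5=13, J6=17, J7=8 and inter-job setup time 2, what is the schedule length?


Makespan = Σ processing + (n-1) × setup
= (9 + 11 + 2 + 18 + 13 + 17 + 8) + (7-1)×2
= 78 + 12
= 90 time units


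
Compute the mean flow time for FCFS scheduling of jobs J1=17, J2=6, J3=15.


Completion times:
  J1: completes at 17
  J2: completes at 23
  J3: completes at 38
Sum = 78
Average = 78/3
= 26.00


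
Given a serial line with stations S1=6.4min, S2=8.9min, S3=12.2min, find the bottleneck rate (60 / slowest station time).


Bottleneck = longest station time
Station times: [6.4, 8.9, 12.2]
Max = 12.2 min
Rate = 60 / 12.2
= 4.92 units/hour (bottleneck: 12.2min)


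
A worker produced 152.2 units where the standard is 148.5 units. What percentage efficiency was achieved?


Efficiency = (actual / standard) × 100
= (152.2 / 148.5) × 100
= 102.5%


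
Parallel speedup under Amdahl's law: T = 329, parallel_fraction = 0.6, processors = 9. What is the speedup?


Amdahl's law: T_p = T × ((1-p) + p/N)
= 329 × ((1-0.6) + 0.6/9)
= 329 × (0.40 + 0.0667)
= 329 × 0.4667
= 153.53
Speedup = 329/153.53
= 2.14×


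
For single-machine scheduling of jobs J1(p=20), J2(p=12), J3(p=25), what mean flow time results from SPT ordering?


SPT order: J2 → J1 → J3
Completion times:
  J2: C=12
  J1: C=32
  J3: C=57
Sum = 101, n = 3
Mean flow = 101/3
= 33.67


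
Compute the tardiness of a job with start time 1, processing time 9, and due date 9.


Completion = start + processing = 1 + 9 = 10
Tardiness = max(0, C - d) = max(0, 10 - 9)
= max(0, 1)
= 1


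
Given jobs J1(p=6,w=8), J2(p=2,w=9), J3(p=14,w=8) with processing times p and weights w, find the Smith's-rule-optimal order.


WSPT (Smith's rule): sort by p/w ascending
  J2: p/w = 2/9 = 0.222
  J1: p/w = 6/8 = 0.750
  J3: p/w = 14/8 = 1.750
Order: J2 → J1 → J3


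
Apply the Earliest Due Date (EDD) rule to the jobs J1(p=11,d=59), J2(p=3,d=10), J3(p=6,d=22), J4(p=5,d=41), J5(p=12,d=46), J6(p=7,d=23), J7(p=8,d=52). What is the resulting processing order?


EDD: sort by earliest due date
  J2: d=10, p=3
  J3: d=22, p=6
  J6: d=23, p=7
  J4: d=41, p=5
  J5: d=46, p=12
  J7: d=52, p=8
  J1: d=59, p=11
Order: J2 → J3 → J6 → J4 → J5 → J7 → J1


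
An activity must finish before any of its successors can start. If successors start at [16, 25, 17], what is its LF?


LF = min of all successor start times
Successors start at: [16, 25, 17]
LF = min(16, 25, 17)
= 16


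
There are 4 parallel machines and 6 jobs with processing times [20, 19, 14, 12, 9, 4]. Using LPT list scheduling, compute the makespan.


Jobs (LPT sorted): [20, 19, 14, 12, 9, 4]
Machines: 4
  J=20 → Machine 1 (load: 0+20=20)
  J=19 → Machine 2 (load: 0+19=19)
  J=14 → Machine 3 (load: 0+14=14)
  J=12 → Machine 4 (load: 0+12=12)
  J=9 → Machine 4 (load: 12+9=21)
  J=4 → Machine 3 (load: 14+4=18)
Machine loads: [20, 19, 18, 21]
Makespan = max = 21 time units


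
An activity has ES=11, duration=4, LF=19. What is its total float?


EF = ES + duration = 11 + 4 = 15
LS = LF - duration = 19 - 4 = 15
Total Float = LF - EF = 19 - 15
(or LS - ES = 15 - 11)
= 4


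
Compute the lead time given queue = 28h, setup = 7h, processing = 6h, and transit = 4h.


Lead time = queue + setup + processing + transit
= 28 + 7 + 6 + 4
= 45 hours


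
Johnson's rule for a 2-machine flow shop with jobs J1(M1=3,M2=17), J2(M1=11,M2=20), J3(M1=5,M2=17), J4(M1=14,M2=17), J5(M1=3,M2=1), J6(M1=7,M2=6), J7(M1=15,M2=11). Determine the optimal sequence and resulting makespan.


Johnson's rule:
Group 1 (M1≤M2, sort by M1): ['J1', 'J3', 'J2', 'J4']
Group 2 (M1>M2, sort desc M2): ['J7', 'J6', 'J5']
Sequence: J1 → J3 → J2 → J4 → J7 → J6 → J5
Makespan calculation:
  J1: M1 done=3, M2 done=20
  J3: M1 done=8, M2 done=37
  J2: M1 done=19, M2 done=57
  J4: M1 done=33, M2 done=74
  J7: M1 done=48, M2 done=85
  J6: M1 done=55, M2 done=91
  J5: M1 done=58, M2 done=92
= Sequence: J1 → J3 → J2 → J4 → J7 → J6 → J5, Makespan: 92


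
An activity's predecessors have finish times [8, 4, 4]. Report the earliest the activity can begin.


ES = max of all predecessor completion times
Predecessors: [8, 4, 4]
ES = max(8, 4, 4)
= 8


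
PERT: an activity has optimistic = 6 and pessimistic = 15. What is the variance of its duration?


σ² = ((p - o) / 6)² = (p - o)² / 36
= (15 - 6)² / 36
= 9² / 36
= 81 / 36
= 2.2500


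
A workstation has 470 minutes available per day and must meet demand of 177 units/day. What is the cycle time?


Cycle time = available time / demand
= 470 / 177
= 2.66 min/unit


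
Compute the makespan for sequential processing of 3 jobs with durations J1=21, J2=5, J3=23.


Sequential makespan: sum all processing times
= 21 + 5 + 23
= 49 time units


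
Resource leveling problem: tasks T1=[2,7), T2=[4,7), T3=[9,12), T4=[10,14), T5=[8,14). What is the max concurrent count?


Check each time point for overlaps:
  t=10: 3 tasks active (T3, T4, T5)
Max concurrent = 3


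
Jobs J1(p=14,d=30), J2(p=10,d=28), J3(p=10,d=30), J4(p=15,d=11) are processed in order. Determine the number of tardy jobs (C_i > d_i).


Completion vs due date:
  J1: C=14, d=30 → on time
  J2: C=24, d=28 → on time
  J3: C=34, d=30 → TARDY
  J4: C=49, d=11 → TARDY
Tardy jobs: J3, J4
Count = 2


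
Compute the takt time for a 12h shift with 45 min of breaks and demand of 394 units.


Available = 12×60 - 45 = 675 min
Takt time = 675 / 394
= 1.71 min/unit


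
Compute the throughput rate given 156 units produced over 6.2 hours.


Throughput = units / time
= 156 / 6.2
= 25.2 units/hour


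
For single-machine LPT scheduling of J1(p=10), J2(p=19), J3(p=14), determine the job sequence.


LPT: sort by longest processing time first
  J2: p=19
  J3: p=14
  J1: p=10
Order: J2 → J3 → J1


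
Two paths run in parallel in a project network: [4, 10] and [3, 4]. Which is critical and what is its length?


Path A: 4 + 10 = 14
Path B: 3 + 4 = 7
Critical path = longest = max(14, 7)
= 14 (Path A)


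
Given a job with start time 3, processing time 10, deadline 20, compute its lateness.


Completion = 3 + 10 = 13
Lateness = C - d = 13 - 20
= -7


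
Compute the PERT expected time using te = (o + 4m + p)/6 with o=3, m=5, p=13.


te = (o + 4m + p) / 6
= (3 + 4×5 + 13) / 6
= (3 + 20 + 13) / 6
= 36 / 6
= 6.00


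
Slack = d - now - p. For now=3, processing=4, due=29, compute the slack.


Slack = due - current_time - processing
= 29 - 3 - 4
= 22


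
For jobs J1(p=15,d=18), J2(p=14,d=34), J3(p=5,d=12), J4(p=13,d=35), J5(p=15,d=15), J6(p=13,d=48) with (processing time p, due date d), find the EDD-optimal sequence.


EDD: sort by earliest due date
  J3: d=12, p=5
  J5: d=15, p=15
  J1: d=18, p=15
  J2: d=34, p=14
  J4: d=35, p=13
  J6: d=48, p=13
Order: J3 → J5 → J1 → J2 → J4 → J6


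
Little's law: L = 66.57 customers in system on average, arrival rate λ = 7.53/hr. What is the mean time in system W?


Little's law: L = λW → W = L / λ
= 66.57 / 7.53
= 8.84 hours


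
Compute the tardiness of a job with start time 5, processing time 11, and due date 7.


Completion = start + processing = 5 + 11 = 16
Tardiness = max(0, C - d) = max(0, 16 - 7)
= max(0, 9)
= 9


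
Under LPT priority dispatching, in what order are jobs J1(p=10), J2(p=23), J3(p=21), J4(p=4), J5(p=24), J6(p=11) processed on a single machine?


LPT: sort by longest processing time first
  J5: p=24
  J2: p=23
  J3: p=21
  J6: p=11
  J1: p=10
  J4: p=4
Order: J5 → J2 → J3 → J6 → J1 → J4


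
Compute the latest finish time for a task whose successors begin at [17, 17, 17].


LF = min of all successor start times
Successors start at: [17, 17, 17]
LF = min(17, 17, 17)
= 17


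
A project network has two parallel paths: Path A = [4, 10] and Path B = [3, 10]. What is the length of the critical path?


Path A: 4 + 10 = 14
Path B: 3 + 10 = 13
Critical path = longest = max(14, 13)
= 14 (Path A)


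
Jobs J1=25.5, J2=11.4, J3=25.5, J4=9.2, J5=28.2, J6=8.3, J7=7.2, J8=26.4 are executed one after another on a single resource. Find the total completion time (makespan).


Sequential makespan: sum all processing times
= 25.5 + 11.4 + 25.5 + 9.2 + 28.2 + 8.3 + 7.2 + 26.4
= 141.7 time units


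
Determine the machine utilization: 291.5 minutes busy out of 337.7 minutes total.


Utilization = busy / total × 100
= 291.5 / 337.7 × 100
= 86.3%


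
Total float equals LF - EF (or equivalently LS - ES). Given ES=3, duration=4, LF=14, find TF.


EF = ES + duration = 3 + 4 = 7
LS = LF - duration = 14 - 4 = 10
Total Float = LF - EF = 14 - 7
(or LS - ES = 10 - 3)
= 7


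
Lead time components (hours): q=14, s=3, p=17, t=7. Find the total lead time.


Lead time = queue + setup + processing + transit
= 14 + 3 + 17 + 7
= 41 hours


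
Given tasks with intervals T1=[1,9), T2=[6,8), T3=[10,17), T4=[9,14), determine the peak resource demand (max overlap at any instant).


Check each time point for overlaps:
  t=6: 2 tasks active (T1, T2)
Max concurrent = 2


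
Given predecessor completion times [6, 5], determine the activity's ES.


ES = max of all predecessor completion times
Predecessors: [6, 5]
ES = max(6, 5)
= 6


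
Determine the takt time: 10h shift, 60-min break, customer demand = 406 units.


Available = 10×60 - 60 = 540 min
Takt time = 540 / 406
= 1.33 min/unit


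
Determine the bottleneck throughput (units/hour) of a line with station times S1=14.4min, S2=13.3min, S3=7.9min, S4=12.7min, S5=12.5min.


Bottleneck = longest station time
Station times: [14.4, 13.3, 7.9, 12.7, 12.5]
Max = 14.4 min
Rate = 60 / 14.4
= 4.17 units/hour (bottleneck: 14.4min)


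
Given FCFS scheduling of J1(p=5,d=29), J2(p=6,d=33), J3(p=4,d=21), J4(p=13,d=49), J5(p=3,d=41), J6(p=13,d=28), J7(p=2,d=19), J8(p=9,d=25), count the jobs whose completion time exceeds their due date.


Completion vs due date:
  J1: C=5, d=29 → on time
  J2: C=11, d=33 → on time
  J3: C=15, d=21 → on time
  J4: C=28, d=49 → on time
  J5: C=31, d=41 → on time
  J6: C=44, d=28 → TARDY
  J7: C=46, d=19 → TARDY
  J8: C=55, d=25 → TARDY
Tardy jobs: J6, J7, J8
Count = 3


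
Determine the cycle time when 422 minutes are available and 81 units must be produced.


Cycle time = available time / demand
= 422 / 81
= 5.21 min/unit


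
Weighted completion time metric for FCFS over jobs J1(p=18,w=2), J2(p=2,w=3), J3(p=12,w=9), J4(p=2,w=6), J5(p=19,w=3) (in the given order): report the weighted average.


Completion times:
  J1: C=18, w×C=2×18=36
  J2: C=20, w×C=3×20=60
  J3: C=32, w×C=9×32=288
  J4: C=34, w×C=6×34=204
  J5: C=53, w×C=3×53=159
Sum w×C = 747
Sum w = 23
Weighted avg = 747/23
= 32.48


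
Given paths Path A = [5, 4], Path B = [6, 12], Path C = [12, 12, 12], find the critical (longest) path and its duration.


Path A: 5 + 4 = 9
Path B: 6 + 12 = 18
Path C: 12 + 12 + 12 = 36
Critical path = longest = max(9, 18, 36)
= 36 (Path C)


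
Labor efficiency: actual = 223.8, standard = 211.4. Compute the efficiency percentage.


Efficiency = (actual / standard) × 100
= (223.8 / 211.4) × 100
= 105.9%


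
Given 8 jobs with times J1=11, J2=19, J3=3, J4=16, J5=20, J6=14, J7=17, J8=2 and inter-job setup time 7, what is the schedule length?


Makespan = Σ processing + (n-1) × setup
= (11 + 19 + 3 + 16 + 20 + 14 + 17 + 2) + (8-1)×7
= 102 + 49
= 151 time units


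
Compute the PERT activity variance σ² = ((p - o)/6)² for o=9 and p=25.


σ² = ((p - o) / 6)² = (p - o)² / 36
= (25 - 9)² / 36
= 16² / 36
= 256 / 36
= 7.1111


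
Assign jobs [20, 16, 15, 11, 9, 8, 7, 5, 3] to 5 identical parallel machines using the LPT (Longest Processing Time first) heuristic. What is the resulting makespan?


Jobs (LPT sorted): [20, 16, 15, 11, 9, 8, 7, 5, 3]
Machines: 5
  J=20 → Machine 1 (load: 0+20=20)
  J=16 → Machine 2 (load: 0+16=16)
  J=15 → Machine 3 (load: 0+15=15)
  J=11 → Machine 4 (load: 0+11=11)
  J=9 → Machine 5 (load: 0+9=9)
  J=8 → Machine 5 (load: 9+8=17)
  J=7 → Machine 4 (load: 11+7=18)
  J=5 → Machine 3 (load: 15+5=20)
  J=3 → Machine 2 (load: 16+3=19)
Machine loads: [20, 19, 20, 18, 17]
Makespan = max = 20 time units


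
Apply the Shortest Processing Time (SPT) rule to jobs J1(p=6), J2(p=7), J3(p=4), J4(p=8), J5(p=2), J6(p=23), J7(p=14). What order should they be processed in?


SPT: sort by shortest processing time
  J5: p=2
  J3: p=4
  J1: p=6
  J2: p=7
  J4: p=8
  J7: p=14
  J6: p=23
Order: J5 → J3 → J1 → J2 → J4 → J7 → J6


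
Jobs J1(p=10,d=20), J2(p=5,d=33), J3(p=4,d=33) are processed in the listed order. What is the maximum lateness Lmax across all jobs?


Lateness per job (L = C - d):
  J1: C=10, d=20, L=-10
  J2: C=15, d=33, L=-18
  J3: C=19, d=33, L=-14
Lmax = max(-10, -18, -14)
= -10


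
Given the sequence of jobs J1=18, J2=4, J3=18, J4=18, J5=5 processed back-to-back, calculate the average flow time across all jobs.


Completion times:
  J1: completes at 18
  J2: completes at 22
  J3: completes at 40
  J4: completes at 58
  J5: completes at 63
Sum = 201
Average = 201/5
= 40.20


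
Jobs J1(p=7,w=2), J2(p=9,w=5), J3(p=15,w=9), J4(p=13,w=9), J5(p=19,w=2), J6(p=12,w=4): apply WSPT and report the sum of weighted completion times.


WSPT order (by p/w): J4 → J3 → J2 → J6 → J1 → J5
  J4: C=13, w·C=9×13=117
  J3: C=28, w·C=9×28=252
  J2: C=37, w·C=5×37=185
  J6: C=49, w·C=4×49=196
  J1: C=56, w·C=2×56=112
  J5: C=75, w·C=2×75=150
Σ w·C = 1012
= 1012


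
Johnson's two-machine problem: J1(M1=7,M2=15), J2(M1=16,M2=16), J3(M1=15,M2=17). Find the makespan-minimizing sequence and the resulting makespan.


Johnson's rule:
Group 1 (M1≤M2, sort by M1): ['J1', 'J3', 'J2']
Group 2 (M1>M2, sort desc M2): []
Sequence: J1 → J3 → J2
Makespan calculation:
  J1: M1 done=7, M2 done=22
  J3: M1 done=22, M2 done=39
  J2: M1 done=38, M2 done=55
= Sequence: J1 → J3 → J2, Makespan: 55


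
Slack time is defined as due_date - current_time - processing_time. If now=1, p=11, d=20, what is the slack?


Slack = due - current_time - processing
= 20 - 1 - 11
= 8


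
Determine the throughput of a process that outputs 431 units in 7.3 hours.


Throughput = units / time
= 431 / 7.3
= 59.0 units/hour


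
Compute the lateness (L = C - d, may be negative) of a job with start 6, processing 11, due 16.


Completion = 6 + 11 = 17
Lateness = C - d = 17 - 16
= 1


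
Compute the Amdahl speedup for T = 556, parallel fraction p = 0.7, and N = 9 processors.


Amdahl's law: T_p = T × ((1-p) + p/N)
= 556 × ((1-0.7) + 0.7/9)
= 556 × (0.30 + 0.0778)
= 556 × 0.3778
= 210.04
Speedup = 556/210.04
= 2.65×


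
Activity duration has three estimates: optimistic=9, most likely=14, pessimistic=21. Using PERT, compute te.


te = (o + 4m + p) / 6
= (9 + 4×14 + 21) / 6
= (9 + 56 + 21) / 6
= 86 / 6
= 14.33


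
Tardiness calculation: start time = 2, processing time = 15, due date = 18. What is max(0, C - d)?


Completion = start + processing = 2 + 15 = 17
Tardiness = max(0, C - d) = max(0, 17 - 18)
= max(0, -1)
= 0


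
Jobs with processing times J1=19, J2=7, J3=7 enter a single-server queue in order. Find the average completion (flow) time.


Completion times:
  J1: completes at 19
  J2: completes at 26
  J3: completes at 33
Sum = 78
Average = 78/3
= 26.00


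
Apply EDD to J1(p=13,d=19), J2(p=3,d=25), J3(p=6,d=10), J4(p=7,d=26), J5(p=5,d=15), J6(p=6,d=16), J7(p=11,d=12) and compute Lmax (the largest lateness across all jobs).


EDD order: J3 → J7 → J5 → J6 → J1 → J2 → J4
Completion and lateness:
  J3: C=6, d=10, L=6-10=-4
  J7: C=17, d=12, L=17-12=5
  J5: C=22, d=15, L=22-15=7
  J6: C=28, d=16, L=28-16=12
  J1: C=41, d=19, L=41-19=22
  J2: C=44, d=25, L=44-25=19
  J4: C=51, d=26, L=51-26=25
Lmax = max(-4, 5, 7, 12, 22, 19, 25)
= 25


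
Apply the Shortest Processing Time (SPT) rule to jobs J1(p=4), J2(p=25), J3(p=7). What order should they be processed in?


SPT: sort by shortest processing time
  J1: p=4
  J3: p=7
  J2: p=25
Order: J1 → J3 → J2


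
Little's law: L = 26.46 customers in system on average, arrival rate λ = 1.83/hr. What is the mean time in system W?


Little's law: L = λW → W = L / λ
= 26.46 / 1.83
= 14.46 hours


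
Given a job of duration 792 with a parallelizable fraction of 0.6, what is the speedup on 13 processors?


Amdahl's law: T_p = T × ((1-p) + p/N)
= 792 × ((1-0.6) + 0.6/13)
= 792 × (0.40 + 0.0462)
= 792 × 0.4462
= 353.35
Speedup = 792/353.35
= 2.24×


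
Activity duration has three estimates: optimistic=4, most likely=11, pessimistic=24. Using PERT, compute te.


te = (o + 4m + p) / 6
= (4 + 4×11 + 24) / 6
= (4 + 44 + 24) / 6
= 72 / 6
= 12.00


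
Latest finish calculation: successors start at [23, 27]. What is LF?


LF = min of all successor start times
Successors start at: [23, 27]
LF = min(23, 27)
= 23


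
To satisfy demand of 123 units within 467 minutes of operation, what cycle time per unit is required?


Cycle time = available time / demand
= 467 / 123
= 3.80 min/unit


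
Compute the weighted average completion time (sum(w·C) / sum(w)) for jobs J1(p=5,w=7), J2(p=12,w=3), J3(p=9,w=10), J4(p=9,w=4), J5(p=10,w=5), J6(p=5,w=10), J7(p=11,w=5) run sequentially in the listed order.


Completion times:
  J1: C=5, w×C=7×5=35
  J2: C=17, w×C=3×17=51
  J3: C=26, w×C=10×26=260
  J4: C=35, w×C=4×35=140
  J5: C=45, w×C=5×45=225
  J6: C=50, w×C=10×50=500
  J7: C=61, w×C=5×61=305
Sum w×C = 1516
Sum w = 44
Weighted avg = 1516/44
= 34.45


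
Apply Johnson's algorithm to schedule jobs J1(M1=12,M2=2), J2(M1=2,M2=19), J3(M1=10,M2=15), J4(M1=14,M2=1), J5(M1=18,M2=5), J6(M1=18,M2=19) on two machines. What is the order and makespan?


Johnson's rule:
Group 1 (M1≤M2, sort by M1): ['J2', 'J3', 'J6']
Group 2 (M1>M2, sort desc M2): ['J5', 'J1', 'J4']
Sequence: J2 → J3 → J6 → J5 → J1 → J4
Makespan calculation:
  J2: M1 done=2, M2 done=21
  J3: M1 done=12, M2 done=36
  J6: M1 done=30, M2 done=55
  J5: M1 done=48, M2 done=60
  J1: M1 done=60, M2 done=62
  J4: M1 done=74, M2 done=75
= Sequence: J2 → J3 → J6 → J5 → J1 → J4, Makespan: 75


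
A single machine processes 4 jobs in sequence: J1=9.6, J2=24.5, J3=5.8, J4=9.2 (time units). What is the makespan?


Sequential makespan: sum all processing times
= 9.6 + 24.5 + 5.8 + 9.2
= 49.1 time units


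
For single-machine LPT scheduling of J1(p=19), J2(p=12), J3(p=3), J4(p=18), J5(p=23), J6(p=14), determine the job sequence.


LPT: sort by longest processing time first
  J5: p=23
  J1: p=19
  J4: p=18
  J6: p=14
  J2: p=12
  J3: p=3
Order: J5 → J1 → J4 → J6 → J2 → J3


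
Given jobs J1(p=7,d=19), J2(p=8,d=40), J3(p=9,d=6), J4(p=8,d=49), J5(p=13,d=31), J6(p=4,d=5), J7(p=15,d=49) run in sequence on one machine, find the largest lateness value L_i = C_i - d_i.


Lateness per job (L = C - d):
  J1: C=7, d=19, L=-12
  J2: C=15, d=40, L=-25
  J3: C=24, d=6, L=18
  J4: C=32, d=49, L=-17
  J5: C=45, d=31, L=14
  J6: C=49, d=5, L=44
  J7: C=64, d=49, L=15
Lmax = max(-12, -25, 18, -17, 14, 44, 15)
= 44


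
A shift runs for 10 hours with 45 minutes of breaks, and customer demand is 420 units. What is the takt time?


Available = 10×60 - 45 = 555 min
Takt time = 555 / 420
= 1.32 min/unit


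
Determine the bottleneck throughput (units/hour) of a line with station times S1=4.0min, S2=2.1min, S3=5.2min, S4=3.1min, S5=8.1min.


Bottleneck = longest station time
Station times: [4.0, 2.1, 5.2, 3.1, 8.1]
Max = 8.1 min
Rate = 60 / 8.1
= 7.41 units/hour (bottleneck: 8.1min)


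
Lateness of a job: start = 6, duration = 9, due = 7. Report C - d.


Completion = 6 + 9 = 15
Lateness = C - d = 15 - 7
= 8


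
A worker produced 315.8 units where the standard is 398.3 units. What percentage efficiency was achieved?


Efficiency = (actual / standard) × 100
= (315.8 / 398.3) × 100
= 79.3%


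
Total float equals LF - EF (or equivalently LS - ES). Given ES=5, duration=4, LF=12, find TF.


EF = ES + duration = 5 + 4 = 9
LS = LF - duration = 12 - 4 = 8
Total Float = LF - EF = 12 - 9
(or LS - ES = 8 - 5)
= 3


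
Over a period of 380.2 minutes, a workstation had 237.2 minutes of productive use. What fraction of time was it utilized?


Utilization = busy / total × 100
= 237.2 / 380.2 × 100
= 62.4%


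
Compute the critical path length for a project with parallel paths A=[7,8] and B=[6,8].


Path A: 7 + 8 = 15
Path B: 6 + 8 = 14
Critical path = longest = max(15, 14)
= 15 (Path A)


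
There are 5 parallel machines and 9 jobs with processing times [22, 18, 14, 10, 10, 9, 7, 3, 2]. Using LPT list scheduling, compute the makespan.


Jobs (LPT sorted): [22, 18, 14, 10, 10, 9, 7, 3, 2]
Machines: 5
  J=22 → Machine 1 (load: 0+22=22)
  J=18 → Machine 2 (load: 0+18=18)
  J=14 → Machine 3 (load: 0+14=14)
  J=10 → Machine 4 (load: 0+10=10)
  J=10 → Machine 5 (load: 0+10=10)
  J=9 → Machine 4 (load: 10+9=19)
  J=7 → Machine 5 (load: 10+7=17)
  J=3 → Machine 3 (load: 14+3=17)
  J=2 → Machine 3 (load: 17+2=19)
Machine loads: [22, 18, 19, 19, 17]
Makespan = max = 22 time units


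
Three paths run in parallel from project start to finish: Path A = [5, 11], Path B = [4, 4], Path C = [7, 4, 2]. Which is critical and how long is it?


Path A: 5 + 11 = 16
Path B: 4 + 4 = 8
Path C: 7 + 4 + 2 = 13
Critical path = longest = max(16, 8, 13)
= 16 (Path A)


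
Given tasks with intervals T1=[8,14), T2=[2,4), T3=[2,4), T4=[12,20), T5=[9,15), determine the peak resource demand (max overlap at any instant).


Check each time point for overlaps:
  t=12: 3 tasks active (T1, T4, T5)
Max concurrent = 3


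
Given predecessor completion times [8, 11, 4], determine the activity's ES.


ES = max of all predecessor completion times
Predecessors: [8, 11, 4]
ES = max(8, 11, 4)
= 11


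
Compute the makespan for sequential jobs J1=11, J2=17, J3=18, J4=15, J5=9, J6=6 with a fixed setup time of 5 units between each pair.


Makespan = Σ processing + (n-1) × setup
= (11 + 17 + 18 + 15 + 9 + 6) + (6-1)×5
= 76 + 25
= 101 time units


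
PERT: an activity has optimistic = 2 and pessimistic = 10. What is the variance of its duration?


σ² = ((p - o) / 6)² = (p - o)² / 36
= (10 - 2)² / 36
= 8² / 36
= 64 / 36
= 1.7778


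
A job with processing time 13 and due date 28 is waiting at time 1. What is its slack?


Slack = due - current_time - processing
= 28 - 1 - 13
= 14


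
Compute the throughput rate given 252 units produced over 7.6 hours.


Throughput = units / time
= 252 / 7.6
= 33.2 units/hour


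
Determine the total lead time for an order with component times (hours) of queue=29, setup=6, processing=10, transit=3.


Lead time = queue + setup + processing + transit
= 29 + 6 + 10 + 3
= 48 hours


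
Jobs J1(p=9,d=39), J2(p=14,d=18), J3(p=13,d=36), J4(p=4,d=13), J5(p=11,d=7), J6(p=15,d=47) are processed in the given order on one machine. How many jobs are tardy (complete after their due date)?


Completion vs due date:
  J1: C=9, d=39 → on time
  J2: C=23, d=18 → TARDY
  J3: C=36, d=36 → on time
  J4: C=40, d=13 → TARDY
  J5: C=51, d=7 → TARDY
  J6: C=66, d=47 → TARDY
Tardy jobs: J2, J4, J5, J6
Count = 4


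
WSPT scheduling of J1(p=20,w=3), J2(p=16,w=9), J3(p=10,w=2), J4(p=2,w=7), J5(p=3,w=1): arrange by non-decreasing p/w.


WSPT (Smith's rule): sort by p/w ascending
  J4: p/w = 2/7 = 0.286
  J2: p/w = 16/9 = 1.778
  J5: p/w = 3/1 = 3.000
  J3: p/w = 10/2 = 5.000
  J1: p/w = 20/3 = 6.667
Order: J4 → J2 → J5 → J3 → J1


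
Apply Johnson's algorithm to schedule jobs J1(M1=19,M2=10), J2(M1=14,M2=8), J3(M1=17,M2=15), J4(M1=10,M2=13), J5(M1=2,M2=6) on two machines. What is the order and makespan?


Johnson's rule:
Group 1 (M1≤M2, sort by M1): ['J5', 'J4']
Group 2 (M1>M2, sort desc M2): ['J3', 'J1', 'J2']
Sequence: J5 → J4 → J3 → J1 → J2
Makespan calculation:
  J5: M1 done=2, M2 done=8
  J4: M1 done=12, M2 done=25
  J3: M1 done=29, M2 done=44
  J1: M1 done=48, M2 done=58
  J2: M1 done=62, M2 done=70
= Sequence: J5 → J4 → J3 → J1 → J2, Makespan: 70


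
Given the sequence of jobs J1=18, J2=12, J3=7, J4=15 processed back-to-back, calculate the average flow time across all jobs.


Completion times:
  J1: completes at 18
  J2: completes at 30
  J3: completes at 37
  J4: completes at 52
Sum = 137
Average = 137/4
= 34.25


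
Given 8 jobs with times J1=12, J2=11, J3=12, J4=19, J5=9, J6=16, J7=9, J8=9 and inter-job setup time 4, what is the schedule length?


Makespan = Σ processing + (n-1) × setup
= (12 + 11 + 12 + 19 + 9 + 16 + 9 + 9) + (8-1)×4
= 97 + 28
= 125 time units


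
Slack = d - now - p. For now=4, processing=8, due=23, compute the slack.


Slack = due - current_time - processing
= 23 - 4 - 8
= 11


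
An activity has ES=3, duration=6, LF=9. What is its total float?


EF = ES + duration = 3 + 6 = 9
LS = LF - duration = 9 - 6 = 3
Total Float = LF - EF = 9 - 9
(or LS - ES = 3 - 3)
= 0


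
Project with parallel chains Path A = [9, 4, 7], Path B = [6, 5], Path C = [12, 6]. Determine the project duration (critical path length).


Path A: 9 + 4 + 7 = 20
Path B: 6 + 5 = 11
Path C: 12 + 6 = 18
Critical path = longest = max(20, 11, 18)
= 20 (Path A)


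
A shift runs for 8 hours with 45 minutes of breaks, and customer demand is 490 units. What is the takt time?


Available = 8×60 - 45 = 435 min
Takt time = 435 / 490
= 0.89 min/unit


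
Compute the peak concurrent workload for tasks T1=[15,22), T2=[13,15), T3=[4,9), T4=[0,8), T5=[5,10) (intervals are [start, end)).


Check each time point for overlaps:
  t=5: 3 tasks active (T3, T4, T5)
Max concurrent = 3


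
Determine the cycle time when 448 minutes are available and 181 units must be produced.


Cycle time = available time / demand
= 448 / 181
= 2.48 min/unit


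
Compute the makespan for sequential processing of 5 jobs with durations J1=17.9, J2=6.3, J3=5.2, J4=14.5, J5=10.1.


Sequential makespan: sum all processing times
= 17.9 + 6.3 + 5.2 + 14.5 + 10.1
= 54.0 time units


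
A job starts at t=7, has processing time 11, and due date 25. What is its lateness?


Completion = 7 + 11 = 18
Lateness = C - d = 18 - 25
= -7


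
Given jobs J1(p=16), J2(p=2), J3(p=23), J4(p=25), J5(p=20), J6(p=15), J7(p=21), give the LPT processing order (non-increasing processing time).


LPT: sort by longest processing time first
  J4: p=25
  J3: p=23
  J7: p=21
  J5: p=20
  J1: p=16
  J6: p=15
  J2: p=2
Order: J4 → J3 → J7 → J5 → J1 → J6 → J2


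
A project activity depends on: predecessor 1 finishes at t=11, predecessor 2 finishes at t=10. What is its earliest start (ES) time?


ES = max of all predecessor completion times
Predecessors: [11, 10]
ES = max(11, 10)
= 11


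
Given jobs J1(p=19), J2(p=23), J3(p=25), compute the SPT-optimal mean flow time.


SPT order: J1 → J2 → J3
Completion times:
  J1: C=19
  J2: C=42
  J3: C=67
Sum = 128, n = 3
Mean flow = 128/3
= 42.67


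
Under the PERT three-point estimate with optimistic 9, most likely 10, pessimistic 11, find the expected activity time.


te = (o + 4m + p) / 6
= (9 + 4×10 + 11) / 6
= (9 + 40 + 11) / 6
= 60 / 6
= 10.00


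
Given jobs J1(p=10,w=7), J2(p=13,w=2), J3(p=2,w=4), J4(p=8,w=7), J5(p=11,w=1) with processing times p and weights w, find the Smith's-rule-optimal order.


WSPT (Smith's rule): sort by p/w ascending
  J3: p/w = 2/4 = 0.500
  J4: p/w = 8/7 = 1.143
  J1: p/w = 10/7 = 1.429
  J2: p/w = 13/2 = 6.500
  J5: p/w = 11/1 = 11.000
Order: J3 → J4 → J1 → J2 → J5


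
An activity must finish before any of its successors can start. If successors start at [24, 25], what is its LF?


LF = min of all successor start times
Successors start at: [24, 25]
LF = min(24, 25)
= 24


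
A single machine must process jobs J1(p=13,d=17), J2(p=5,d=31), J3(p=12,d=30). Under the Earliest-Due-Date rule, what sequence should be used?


EDD: sort by earliest due date
  J1: d=17, p=13
  J3: d=30, p=12
  J2: d=31, p=5
Order: J1 → J3 → J2


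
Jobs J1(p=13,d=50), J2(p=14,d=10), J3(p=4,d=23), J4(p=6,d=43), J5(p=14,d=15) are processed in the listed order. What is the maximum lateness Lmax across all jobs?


Lateness per job (L = C - d):
  J1: C=13, d=50, L=-37
  J2: C=27, d=10, L=17
  J3: C=31, d=23, L=8
  J4: C=37, d=43, L=-6
  J5: C=51, d=15, L=36
Lmax = max(-37, 17, 8, -6, 36)
= 36


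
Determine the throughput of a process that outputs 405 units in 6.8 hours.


Throughput = units / time
= 405 / 6.8
= 59.6 units/hour


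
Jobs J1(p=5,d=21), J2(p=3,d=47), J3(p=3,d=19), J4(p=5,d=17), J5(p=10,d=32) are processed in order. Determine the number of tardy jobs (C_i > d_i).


Completion vs due date:
  J1: C=5, d=21 → on time
  J2: C=8, d=47 → on time
  J3: C=11, d=19 → on time
  J4: C=16, d=17 → on time
  J5: C=26, d=32 → on time
Tardy jobs: none
Count = 0


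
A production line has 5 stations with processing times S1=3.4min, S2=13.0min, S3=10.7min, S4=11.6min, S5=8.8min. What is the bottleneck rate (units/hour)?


Bottleneck = longest station time
Station times: [3.4, 13.0, 10.7, 11.6, 8.8]
Max = 13.0 min
Rate = 60 / 13.0
= 4.62 units/hour (bottleneck: 13.0min)


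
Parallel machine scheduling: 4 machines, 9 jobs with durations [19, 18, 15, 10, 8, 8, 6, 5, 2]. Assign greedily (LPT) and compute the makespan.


Jobs (LPT sorted): [19, 18, 15, 10, 8, 8, 6, 5, 2]
Machines: 4
  J=19 → Machine 1 (load: 0+19=19)
  J=18 → Machine 2 (load: 0+18=18)
  J=15 → Machine 3 (load: 0+15=15)
  J=10 → Machine 4 (load: 0+10=10)
  J=8 → Machine 4 (load: 10+8=18)
  J=8 → Machine 3 (load: 15+8=23)
  J=6 → Machine 2 (load: 18+6=24)
  J=5 → Machine 4 (load: 18+5=23)
  J=2 → Machine 1 (load: 19+2=21)
Machine loads: [21, 24, 23, 23]
Makespan = max = 24 time units


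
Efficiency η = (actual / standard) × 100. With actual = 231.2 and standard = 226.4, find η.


Efficiency = (actual / standard) × 100
= (231.2 / 226.4) × 100
= 102.1%


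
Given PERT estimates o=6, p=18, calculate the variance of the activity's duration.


σ² = ((p - o) / 6)² = (p - o)² / 36
= (18 - 6)² / 36
= 12² / 36
= 144 / 36
= 4.0000


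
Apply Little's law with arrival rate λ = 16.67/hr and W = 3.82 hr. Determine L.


Little's law: L = λ × W
= 16.67 × 3.82
= 63.68


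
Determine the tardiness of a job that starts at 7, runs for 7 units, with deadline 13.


Completion = start + processing = 7 + 7 = 14
Tardiness = max(0, C - d) = max(0, 14 - 13)
= max(0, 1)
= 1


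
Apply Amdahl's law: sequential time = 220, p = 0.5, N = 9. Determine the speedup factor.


Amdahl's law: T_p = T × ((1-p) + p/N)
= 220 × ((1-0.5) + 0.5/9)
= 220 × (0.50 + 0.0556)
= 220 × 0.5556
= 122.22
Speedup = 220/122.22
= 1.80×


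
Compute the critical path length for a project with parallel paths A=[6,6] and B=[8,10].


Path A: 6 + 6 = 12
Path B: 8 + 10 = 18
Critical path = longest = max(12, 18)
= 18 (Path B)


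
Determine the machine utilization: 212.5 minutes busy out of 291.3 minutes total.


Utilization = busy / total × 100
= 212.5 / 291.3 × 100
= 72.9%


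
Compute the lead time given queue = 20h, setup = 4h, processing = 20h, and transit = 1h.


Lead time = queue + setup + processing + transit
= 20 + 4 + 20 + 1
= 45 hours


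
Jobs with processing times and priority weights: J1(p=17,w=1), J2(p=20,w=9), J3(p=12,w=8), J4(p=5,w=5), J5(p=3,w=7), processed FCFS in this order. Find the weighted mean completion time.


Completion times:
  J1: C=17, w×C=1×17=17
  J2: C=37, w×C=9×37=333
  J3: C=49, w×C=8×49=392
  J4: C=54, w×C=5×54=270
  J5: C=57, w×C=7×57=399
Sum w×C = 1411
Sum w = 30
Weighted avg = 1411/30
= 47.03


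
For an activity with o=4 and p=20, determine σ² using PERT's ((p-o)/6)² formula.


σ² = ((p - o) / 6)² = (p - o)² / 36
= (20 - 4)² / 36
= 16² / 36
= 256 / 36
= 7.1111


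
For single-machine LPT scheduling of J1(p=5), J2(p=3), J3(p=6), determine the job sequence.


LPT: sort by longest processing time first
  J3: p=6
  J1: p=5
  J2: p=3
Order: J3 → J1 → J2


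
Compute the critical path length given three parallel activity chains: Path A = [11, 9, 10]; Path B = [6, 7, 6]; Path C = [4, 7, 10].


Path A: 11 + 9 + 10 = 30
Path B: 6 + 7 + 6 = 19
Path C: 4 + 7 + 10 = 21
Critical path = longest = max(30, 19, 21)
= 30 (Path A)


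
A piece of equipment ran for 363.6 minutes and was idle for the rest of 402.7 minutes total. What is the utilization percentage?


Utilization = busy / total × 100
= 363.6 / 402.7 × 100
= 90.3%


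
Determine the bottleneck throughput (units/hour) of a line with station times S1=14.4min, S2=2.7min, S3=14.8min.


Bottleneck = longest station time
Station times: [14.4, 2.7, 14.8]
Max = 14.8 min
Rate = 60 / 14.8
= 4.05 units/hour (bottleneck: 14.8min)


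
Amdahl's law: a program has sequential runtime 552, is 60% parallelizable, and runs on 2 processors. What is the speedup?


Amdahl's law: T_p = T × ((1-p) + p/N)
= 552 × ((1-0.6) + 0.6/2)
= 552 × (0.40 + 0.3000)
= 552 × 0.7000
= 386.40
Speedup = 552/386.40
= 1.43×


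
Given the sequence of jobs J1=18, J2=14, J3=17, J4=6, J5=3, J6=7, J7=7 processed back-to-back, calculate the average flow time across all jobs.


Completion times:
  J1: completes at 18
  J2: completes at 32
  J3: completes at 49
  J4: completes at 55
  J5: completes at 58
  J6: completes at 65
  J7: completes at 72
Sum = 349
Average = 349/7
= 49.86


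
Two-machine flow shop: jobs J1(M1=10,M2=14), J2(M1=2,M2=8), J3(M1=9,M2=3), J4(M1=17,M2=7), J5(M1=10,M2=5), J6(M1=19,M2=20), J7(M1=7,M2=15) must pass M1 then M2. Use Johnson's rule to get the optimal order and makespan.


Johnson's rule:
Group 1 (M1≤M2, sort by M1): ['J2', 'J7', 'J1', 'J6']
Group 2 (M1>M2, sort desc M2): ['J4', 'J5', 'J3']
Sequence: J2 → J7 → J1 → J6 → J4 → J5 → J3
Makespan calculation:
  J2: M1 done=2, M2 done=10
  J7: M1 done=9, M2 done=25
  J1: M1 done=19, M2 done=39
  J6: M1 done=38, M2 done=59
  J4: M1 done=55, M2 done=66
  J5: M1 done=65, M2 done=71
  J3: M1 done=74, M2 done=77
= Sequence: J2 → J7 → J1 → J6 → J4 → J5 → J3, Makespan: 77
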